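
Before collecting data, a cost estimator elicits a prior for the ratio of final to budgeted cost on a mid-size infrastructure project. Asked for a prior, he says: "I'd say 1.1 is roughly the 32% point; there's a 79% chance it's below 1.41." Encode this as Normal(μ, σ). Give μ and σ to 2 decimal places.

μ = 1.21, σ = 0.24

The p-quantile of Normal(μ,σ) is μ + z_p·σ, with z_{0.32} = -0.4677 and z_{0.79} = 0.8064.
Eliminate σ: μ = (z₂·x₁ − z₁·x₂)/(z₂ − z₁) = (0.8064·1.1 − (-0.4677)·1.41)/1.274 = 1.21.
Then σ = (x₂ − x₁)/(z₂ − z₁) = (1.41 − 1.1)/1.274 = 0.24.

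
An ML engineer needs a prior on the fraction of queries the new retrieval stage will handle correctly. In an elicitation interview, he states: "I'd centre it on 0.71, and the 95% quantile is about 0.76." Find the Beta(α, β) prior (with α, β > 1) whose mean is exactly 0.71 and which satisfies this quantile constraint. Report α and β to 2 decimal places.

α ≈ 150.55, β ≈ 61.49

With mean 0.71 fixed, write α = 0.71s, β = 0.29s where s = α+β.
Need P(θ < 0.76) = 0.95 under Beta(0.71s, 0.29s). Normal approximation: (q−m)/√(m(1−m)/s) ≈ z_{0.95} = 1.64, so s ≈ 0.71·0.29·(1.64)²/(0.76−0.71)² = 222.8.
At s = 222.8: P(θ<0.76) ≈ 0.954. Adjusting to match 0.95 gives s ≈ 212.04.
So α = 0.71·212.04 ≈ 150.55, β = 0.29·212.04 ≈ 61.49.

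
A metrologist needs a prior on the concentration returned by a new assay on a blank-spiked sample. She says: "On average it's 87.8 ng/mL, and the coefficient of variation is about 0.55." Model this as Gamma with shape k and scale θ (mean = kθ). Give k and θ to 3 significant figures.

k ≈ 3.31, θ ≈ 26.6

For Gamma(k, scale θ): mean = kθ, variance = kθ², so CV = 1/√k.
CV = 0.55, hence k = 1/CV² = 3.31.
Then θ = mean/k = 87.8/3.31 = 26.6.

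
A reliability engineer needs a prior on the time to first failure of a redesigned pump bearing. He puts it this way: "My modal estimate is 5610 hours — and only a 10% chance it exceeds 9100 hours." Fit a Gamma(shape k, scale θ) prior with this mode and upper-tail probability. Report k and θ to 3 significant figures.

k ≈ 9.04, θ ≈ 697

Gamma(k,θ) with k>1 has mode (k−1)θ, so θ = 5610/(k−1).
Need P(X < 9100) = 0.9 with θ tied to k this way. Start at k = 2, θ = 5610: P(X<9100) ≈ 0.482.
Too low — raise k to concentrate. Iterating converges to k ≈ 9.04.
Then θ = 5610/(9.04−1) ≈ 697.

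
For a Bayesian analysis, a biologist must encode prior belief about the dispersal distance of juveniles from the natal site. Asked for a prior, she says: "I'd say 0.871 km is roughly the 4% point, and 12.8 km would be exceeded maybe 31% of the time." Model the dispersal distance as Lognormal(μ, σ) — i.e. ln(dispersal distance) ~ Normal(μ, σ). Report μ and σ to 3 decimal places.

μ ≈ 1.956, σ ≈ 1.196

If T ~ Lognormal(μ,σ) then ln T ~ Normal(μ,σ), so the p-quantile of ln T is μ + z_p·σ.
ln(0.871) = -0.1381 and ln(12.8) = 2.549; z_{0.04} = -1.751, z_{0.69} = 0.4959.
σ = (2.549 − -0.1381)/(0.4959 − (-1.751)) = 1.196.
μ = -0.1381 − (-1.751)·1.196 = 1.956.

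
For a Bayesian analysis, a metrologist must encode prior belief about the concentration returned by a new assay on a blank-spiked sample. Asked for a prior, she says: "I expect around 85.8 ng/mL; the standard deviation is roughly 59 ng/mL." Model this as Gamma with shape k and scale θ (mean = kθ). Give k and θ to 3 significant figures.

For Gamma(k, scale θ): mean = kθ, variance = kθ², so CV = 1/√k.
CV = SD/mean = 59/85.8 = 0.6876, hence k = 1/CV² = 2.11.
Then θ = mean/k = 85.8/2.11 = 40.6.

k ≈ 2.11, θ ≈ 40.6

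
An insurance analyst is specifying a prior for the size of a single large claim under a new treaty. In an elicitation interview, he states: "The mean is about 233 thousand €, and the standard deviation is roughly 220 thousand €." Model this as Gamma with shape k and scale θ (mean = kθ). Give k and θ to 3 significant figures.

For Gamma(k, scale θ): mean = kθ, variance = kθ², so CV = 1/√k.
CV = SD/mean = 220/233 = 0.9442, hence k = 1/CV² = 1.12.
Then θ = mean/k = 233/1.12 = 208.

k ≈ 1.12, θ ≈ 208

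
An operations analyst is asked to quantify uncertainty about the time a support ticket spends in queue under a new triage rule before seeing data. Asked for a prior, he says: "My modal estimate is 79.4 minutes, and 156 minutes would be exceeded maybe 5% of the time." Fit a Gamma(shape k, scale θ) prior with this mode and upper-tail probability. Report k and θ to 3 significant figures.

Gamma(k,θ) with k>1 has mode (k−1)θ, so θ = 79.4/(k−1).
Need P(X < 156) = 0.95 with θ tied to k this way. Start at k = 2, θ = 79.4: P(X<156) ≈ 0.584.
Too low — raise k to concentrate. Iterating converges to k ≈ 7.08.
Then θ = 79.4/(7.08−1) ≈ 13.1.

k ≈ 7.08, θ ≈ 13.1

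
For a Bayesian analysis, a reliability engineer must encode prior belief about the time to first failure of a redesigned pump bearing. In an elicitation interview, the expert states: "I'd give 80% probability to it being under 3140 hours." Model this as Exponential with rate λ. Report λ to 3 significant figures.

P(T < 3140.0) = 1 − e^(−λ·3140.0) = 0.8, so λ = −ln(1−0.8)/3140.0 = −ln(0.2)/3140.0 = 0.000513.

λ ≈ 0.000513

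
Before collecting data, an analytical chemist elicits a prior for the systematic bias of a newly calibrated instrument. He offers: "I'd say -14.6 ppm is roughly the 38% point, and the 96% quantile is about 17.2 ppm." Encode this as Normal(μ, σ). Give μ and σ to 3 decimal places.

μ = -9.876, σ = 15.466

For Normal(μ,σ), the p-quantile is μ + z_p·σ. Here z_{0.38} = -0.3055, z_{0.96} = 1.751.
So -14.6 = μ − 0.3055σ and 17.2 = μ + 1.751σ.
Subtracting: σ = (17.2 − -14.6)/(1.751 − (-0.3055)) = 15.466.
Then μ = -14.6 − (-0.3055)·15.466 = -9.876.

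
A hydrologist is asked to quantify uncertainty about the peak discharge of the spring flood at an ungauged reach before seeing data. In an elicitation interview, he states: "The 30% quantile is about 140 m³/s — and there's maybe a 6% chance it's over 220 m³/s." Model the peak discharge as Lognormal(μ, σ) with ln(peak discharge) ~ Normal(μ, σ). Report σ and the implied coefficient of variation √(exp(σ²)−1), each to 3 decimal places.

If T ~ Lognormal(μ,σ) then ln T ~ Normal(μ,σ), so the p-quantile of ln T is μ + z_p·σ.
ln(140) = 4.942 and ln(220) = 5.394; z_{0.3} = -0.5244, z_{0.94} = 1.555.
σ = (5.394 − 4.942)/(1.555 − (-0.5244)) = 0.217.
μ = 4.942 − (-0.5244)·0.217 = 5.056.
CV = √(exp(σ²)−1) = √(exp(0.0473)−1) = 0.220.

σ ≈ 0.217, CV ≈ 0.220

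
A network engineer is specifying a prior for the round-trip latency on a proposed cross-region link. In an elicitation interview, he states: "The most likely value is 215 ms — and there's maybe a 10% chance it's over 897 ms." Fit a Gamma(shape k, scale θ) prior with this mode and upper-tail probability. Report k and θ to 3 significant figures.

k ≈ 1.89, θ ≈ 240

Gamma(k,θ) with k>1 has mode (k−1)θ, so θ = 215/(k−1).
Need P(X < 897) = 0.9 with θ tied to k this way. Start at k = 2, θ = 215: P(X<897) ≈ 0.920.
Too high — lower k to spread out. Iterating converges to k ≈ 1.89.
Then θ = 215/(1.89−1) ≈ 240.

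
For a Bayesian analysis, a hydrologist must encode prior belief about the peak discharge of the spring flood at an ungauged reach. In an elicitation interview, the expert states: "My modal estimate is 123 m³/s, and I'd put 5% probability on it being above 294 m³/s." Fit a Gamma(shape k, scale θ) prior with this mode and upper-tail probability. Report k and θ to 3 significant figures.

Gamma(k,θ) with k>1 has mode (k−1)θ, so θ = 123/(k−1).
Need P(X < 294) = 0.95 with θ tied to k this way. Start at k = 2, θ = 123: P(X<294) ≈ 0.689.
Too low — raise k to concentrate. Iterating converges to k ≈ 4.59.
Then θ = 123/(4.59−1) ≈ 34.2.

k ≈ 4.59, θ ≈ 34.2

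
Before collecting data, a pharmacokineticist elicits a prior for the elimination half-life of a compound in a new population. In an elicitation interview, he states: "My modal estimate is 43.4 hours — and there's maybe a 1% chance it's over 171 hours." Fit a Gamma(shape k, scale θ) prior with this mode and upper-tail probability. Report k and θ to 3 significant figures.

k ≈ 3.23, θ ≈ 19.4

Gamma(k,θ) with k>1 has mode (k−1)θ, so θ = 43.4/(k−1).
Need P(X < 171) = 0.99 with θ tied to k this way. Start at k = 2, θ = 43.4: P(X<171) ≈ 0.904.
Too low — raise k to concentrate. Iterating converges to k ≈ 3.23.
Then θ = 43.4/(3.23−1) ≈ 19.4.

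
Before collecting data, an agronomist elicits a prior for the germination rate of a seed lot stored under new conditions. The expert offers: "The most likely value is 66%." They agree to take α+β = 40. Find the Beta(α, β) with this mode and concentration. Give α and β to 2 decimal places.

For α,β > 1 the Beta mode is (α−1)/(α+β−2). With α+β = 40, the mode is (α−1)/38.
Set (α−1)/38 = 0.66 → α = 1 + 0.66·38 = 26.08.
β = 40 − α = 13.92.

α = 26.08, β = 13.92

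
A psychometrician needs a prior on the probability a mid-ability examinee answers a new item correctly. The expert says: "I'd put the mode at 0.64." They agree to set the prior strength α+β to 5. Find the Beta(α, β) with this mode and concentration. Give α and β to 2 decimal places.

α = 2.92, β = 2.08

For α,β > 1 the Beta mode is (α−1)/(α+β−2). With α+β = 5, the mode is (α−1)/3.
Set (α−1)/3 = 0.64 → α = 1 + 0.64·3 = 2.92.
β = 5 − α = 2.08.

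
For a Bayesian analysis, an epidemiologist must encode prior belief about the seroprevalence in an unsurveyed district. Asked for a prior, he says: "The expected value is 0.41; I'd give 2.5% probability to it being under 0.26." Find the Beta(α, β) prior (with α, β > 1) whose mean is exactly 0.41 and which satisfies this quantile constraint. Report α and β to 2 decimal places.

With mean 0.41 fixed, write α = 0.41s, β = 0.59s where s = α+β.
Need P(θ < 0.26) = 0.025 under Beta(0.41s, 0.59s). Normal approximation: (q−m)/√(m(1−m)/s) ≈ z_{0.025} = -1.96, so s ≈ 0.41·0.59·(-1.96)²/(0.26−0.41)² = 41.3.
At s = 41.3: P(θ<0.26) ≈ 0.020. Adjusting to match 0.025 gives s ≈ 37.41.
So α = 0.41·37.41 ≈ 15.34, β = 0.59·37.41 ≈ 22.07.

α ≈ 15.34, β ≈ 22.07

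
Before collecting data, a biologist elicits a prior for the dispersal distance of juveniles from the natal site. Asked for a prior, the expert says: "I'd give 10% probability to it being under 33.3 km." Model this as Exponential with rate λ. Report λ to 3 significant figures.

λ ≈ 0.00316

P(T < 33.3) = 1 − e^(−λ·33.3) = 0.1, so λ = −ln(1−0.1)/33.3 = −ln(0.9)/33.3 = 0.00316.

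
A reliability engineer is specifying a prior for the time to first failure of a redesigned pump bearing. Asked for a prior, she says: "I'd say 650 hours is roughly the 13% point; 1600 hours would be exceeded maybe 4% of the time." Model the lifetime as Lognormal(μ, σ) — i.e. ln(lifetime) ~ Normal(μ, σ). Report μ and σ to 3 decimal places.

μ ≈ 6.830, σ ≈ 0.313

If T ~ Lognormal(μ,σ) then ln T ~ Normal(μ,σ), so the p-quantile of ln T is μ + z_p·σ.
ln(650) = 6.477 and ln(1600) = 7.378; z_{0.13} = -1.126, z_{0.96} = 1.751.
σ = (7.378 − 6.477)/(1.751 − (-1.126)) = 0.313.
μ = 6.477 − (-1.126)·0.313 = 6.830.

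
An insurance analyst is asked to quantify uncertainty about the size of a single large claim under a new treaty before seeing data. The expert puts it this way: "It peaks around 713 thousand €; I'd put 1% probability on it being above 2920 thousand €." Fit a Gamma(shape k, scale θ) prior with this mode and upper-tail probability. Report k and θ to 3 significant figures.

Gamma(k,θ) with k>1 has mode (k−1)θ, so θ = 713/(k−1).
Need P(X < 2920) = 0.99 with θ tied to k this way. Start at k = 2, θ = 713: P(X<2920) ≈ 0.915.
Too low — raise k to concentrate. Iterating converges to k ≈ 3.09.
Then θ = 713/(3.09−1) ≈ 341.

k ≈ 3.09, θ ≈ 341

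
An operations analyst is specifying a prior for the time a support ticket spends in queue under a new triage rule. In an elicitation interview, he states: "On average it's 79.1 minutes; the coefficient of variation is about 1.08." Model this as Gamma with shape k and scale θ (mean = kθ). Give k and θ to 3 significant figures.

For Gamma(k, scale θ): mean = kθ, variance = kθ², so CV = 1/√k.
CV = 1.08, hence k = 1/CV² = 0.857.
Then θ = mean/k = 79.1/0.857 = 92.3.

k ≈ 0.857, θ ≈ 92.3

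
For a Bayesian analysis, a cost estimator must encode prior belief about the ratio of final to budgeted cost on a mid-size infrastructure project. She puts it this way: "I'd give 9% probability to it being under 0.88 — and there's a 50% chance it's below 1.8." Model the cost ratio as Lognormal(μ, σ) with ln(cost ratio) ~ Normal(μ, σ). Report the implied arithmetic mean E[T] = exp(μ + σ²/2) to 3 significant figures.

E[T] ≈ 2.08

If T ~ Lognormal(μ,σ) then ln T ~ Normal(μ,σ), so the p-quantile of ln T is μ + z_p·σ.
ln(0.88) = -0.1278 and ln(1.8) = 0.5878; z_{0.09} = -1.341, z_{0.5} = 0.
σ = (0.5878 − -0.1278)/(0 − (-1.341)) = 0.534.
μ = -0.1278 − (-1.341)·0.534 = 0.588.
E[T] = exp(μ + σ²/2) = exp(0.588 + 0.1424) = 2.08.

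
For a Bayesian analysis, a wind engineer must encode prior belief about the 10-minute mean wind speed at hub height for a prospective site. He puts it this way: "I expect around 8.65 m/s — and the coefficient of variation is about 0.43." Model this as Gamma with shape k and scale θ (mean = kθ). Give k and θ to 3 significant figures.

For Gamma(k, scale θ): mean = kθ, variance = kθ², so CV = 1/√k.
CV = 0.43, hence k = 1/CV² = 5.41.
Then θ = mean/k = 8.65/5.41 = 1.6.

k ≈ 5.41, θ ≈ 1.6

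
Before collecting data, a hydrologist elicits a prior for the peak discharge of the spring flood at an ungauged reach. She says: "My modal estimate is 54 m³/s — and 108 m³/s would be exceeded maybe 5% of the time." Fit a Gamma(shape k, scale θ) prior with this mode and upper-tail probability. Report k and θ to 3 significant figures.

k ≈ 6.77, θ ≈ 9.36

Gamma(k,θ) with k>1 has mode (k−1)θ, so θ = 54/(k−1).
Need P(X < 108) = 0.95 with θ tied to k this way. Start at k = 2, θ = 54: P(X<108) ≈ 0.594.
Too low — raise k to concentrate. Iterating converges to k ≈ 6.77.
Then θ = 54/(6.77−1) ≈ 9.36.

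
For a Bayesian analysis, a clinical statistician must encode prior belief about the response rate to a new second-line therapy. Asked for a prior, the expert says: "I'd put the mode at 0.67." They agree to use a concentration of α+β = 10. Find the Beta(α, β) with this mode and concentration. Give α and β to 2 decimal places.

For α,β > 1 the Beta mode is (α−1)/(α+β−2). With α+β = 10, the mode is (α−1)/8.
Set (α−1)/8 = 0.67 → α = 1 + 0.67·8 = 6.36.
β = 10 − α = 3.64.

α = 6.36, β = 3.64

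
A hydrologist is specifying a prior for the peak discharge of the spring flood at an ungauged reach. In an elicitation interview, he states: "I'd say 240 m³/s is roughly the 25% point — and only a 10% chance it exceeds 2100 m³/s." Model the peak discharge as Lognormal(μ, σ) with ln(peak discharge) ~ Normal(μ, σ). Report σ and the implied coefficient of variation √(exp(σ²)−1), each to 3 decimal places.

If T ~ Lognormal(μ,σ) then ln T ~ Normal(μ,σ), so the p-quantile of ln T is μ + z_p·σ.
ln(240) = 5.481 and ln(2100) = 7.65; z_{0.25} = -0.6745, z_{0.9} = 1.282.
σ = (7.65 − 5.481)/(1.282 − (-0.6745)) = 1.109.
μ = 5.481 − (-0.6745)·1.109 = 6.229.
CV = √(exp(σ²)−1) = √(exp(1.2297)−1) = 1.556.

σ ≈ 1.109, CV ≈ 1.556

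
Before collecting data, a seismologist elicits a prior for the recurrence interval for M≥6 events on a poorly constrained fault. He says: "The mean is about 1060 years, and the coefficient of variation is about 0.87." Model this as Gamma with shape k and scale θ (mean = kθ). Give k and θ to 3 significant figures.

For Gamma(k, scale θ): mean = kθ, variance = kθ², so CV = 1/√k.
CV = 0.87, hence k = 1/CV² = 1.32.
Then θ = mean/k = 1060/1.32 = 802.

k ≈ 1.32, θ ≈ 802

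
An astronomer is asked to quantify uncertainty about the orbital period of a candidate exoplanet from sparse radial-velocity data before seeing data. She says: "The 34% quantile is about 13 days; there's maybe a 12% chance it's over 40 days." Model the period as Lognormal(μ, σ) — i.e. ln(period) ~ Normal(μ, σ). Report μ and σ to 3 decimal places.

μ ≈ 2.857, σ ≈ 0.708

If T ~ Lognormal(μ,σ) then ln T ~ Normal(μ,σ), so the p-quantile of ln T is μ + z_p·σ.
ln(13) = 2.565 and ln(40) = 3.689; z_{0.34} = -0.4125, z_{0.88} = 1.175.
σ = (3.689 − 2.565)/(1.175 − (-0.4125)) = 0.708.
μ = 2.565 − (-0.4125)·0.708 = 2.857.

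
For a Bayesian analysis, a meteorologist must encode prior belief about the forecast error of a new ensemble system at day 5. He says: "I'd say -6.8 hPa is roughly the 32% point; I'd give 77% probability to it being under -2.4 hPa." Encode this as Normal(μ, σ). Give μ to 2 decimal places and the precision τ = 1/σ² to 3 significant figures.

For Normal(μ,σ), the p-quantile is μ + z_p·σ. Here z_{0.32} = -0.4677, z_{0.77} = 0.7388.
So -6.8 = μ − 0.4677σ and -2.4 = μ + 0.7388σ.
Subtracting: σ = (-2.4 − -6.8)/(0.7388 − (-0.4677)) = 3.65.
Then μ = -6.8 − (-0.4677)·3.65 = -5.09.
Precision τ = 1/σ² = 1/3.647² = 0.0752.

μ = -5.09, τ = 0.0752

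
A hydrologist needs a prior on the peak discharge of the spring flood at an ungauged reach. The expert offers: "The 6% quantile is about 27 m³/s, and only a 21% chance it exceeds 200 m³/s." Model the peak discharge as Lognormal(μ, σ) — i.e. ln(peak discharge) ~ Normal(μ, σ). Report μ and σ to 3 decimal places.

If T ~ Lognormal(μ,σ) then ln T ~ Normal(μ,σ), so the p-quantile of ln T is μ + z_p·σ.
ln(27) = 3.296 and ln(200) = 5.298; z_{0.06} = -1.555, z_{0.79} = 0.8064.
σ = (5.298 − 3.296)/(0.8064 − (-1.555)) = 0.848.
μ = 3.296 − (-1.555)·0.848 = 4.614.

μ ≈ 4.614, σ ≈ 0.848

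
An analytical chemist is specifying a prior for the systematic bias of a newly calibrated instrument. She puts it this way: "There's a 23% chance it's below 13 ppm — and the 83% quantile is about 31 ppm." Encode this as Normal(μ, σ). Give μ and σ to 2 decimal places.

μ = 20.86, σ = 10.63

The p-quantile of Normal(μ,σ) is μ + z_p·σ, with z_{0.23} = -0.7388 and z_{0.83} = 0.9542.
Eliminate σ: μ = (z₂·x₁ − z₁·x₂)/(z₂ − z₁) = (0.9542·13 − (-0.7388)·31)/1.693 = 20.86.
Then σ = (x₂ − x₁)/(z₂ − z₁) = (31 − 13)/1.693 = 10.63.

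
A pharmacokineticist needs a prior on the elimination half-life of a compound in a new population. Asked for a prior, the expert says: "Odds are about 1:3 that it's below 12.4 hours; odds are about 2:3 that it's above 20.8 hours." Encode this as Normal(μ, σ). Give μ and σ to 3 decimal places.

μ = 18.506, σ = 9.053

The p-quantile of Normal(μ,σ) is μ + z_p·σ, with z_{0.25} = -0.6745 and z_{0.6} = 0.2533.
Eliminate σ: μ = (z₂·x₁ − z₁·x₂)/(z₂ − z₁) = (0.2533·12.4 − (-0.6745)·20.8)/0.9278 = 18.506.
Then σ = (x₂ − x₁)/(z₂ − z₁) = (20.8 − 12.4)/0.9278 = 9.053.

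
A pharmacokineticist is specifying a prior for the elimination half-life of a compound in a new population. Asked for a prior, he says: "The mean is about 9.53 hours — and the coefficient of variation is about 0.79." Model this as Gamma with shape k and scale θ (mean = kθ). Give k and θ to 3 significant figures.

For Gamma(k, scale θ): mean = kθ, variance = kθ², so CV = 1/√k.
CV = 0.79, hence k = 1/CV² = 1.6.
Then θ = mean/k = 9.53/1.6 = 5.95.

k ≈ 1.6, θ ≈ 5.95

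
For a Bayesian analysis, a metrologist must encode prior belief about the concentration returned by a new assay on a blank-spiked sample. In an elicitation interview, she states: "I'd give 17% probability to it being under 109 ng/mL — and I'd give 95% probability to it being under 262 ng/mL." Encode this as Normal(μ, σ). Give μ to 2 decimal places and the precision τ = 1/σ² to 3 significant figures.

μ = 165.17, τ = 0.000289

For Normal(μ,σ), the p-quantile is μ + z_p·σ. Here z_{0.17} = -0.9542, z_{0.95} = 1.645.
So 109 = μ − 0.9542σ and 262 = μ + 1.645σ.
Subtracting: σ = (262 − 109)/(1.645 − (-0.9542)) = 58.87.
Then μ = 109 − (-0.9542)·58.87 = 165.17.
Precision τ = 1/σ² = 1/58.87² = 0.000289.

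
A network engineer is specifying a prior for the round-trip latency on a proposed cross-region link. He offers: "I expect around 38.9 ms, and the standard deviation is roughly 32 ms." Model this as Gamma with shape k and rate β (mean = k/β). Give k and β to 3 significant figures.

k ≈ 1.48, β ≈ 0.038

For Gamma(k, rate β): mean = k/β, variance = k/β², so CV = 1/√k.
CV = SD/mean = 32/38.9 = 0.8226, hence k = 1/CV² = 1.48.
Then β = k/mean = 1.48/38.9 = 0.038.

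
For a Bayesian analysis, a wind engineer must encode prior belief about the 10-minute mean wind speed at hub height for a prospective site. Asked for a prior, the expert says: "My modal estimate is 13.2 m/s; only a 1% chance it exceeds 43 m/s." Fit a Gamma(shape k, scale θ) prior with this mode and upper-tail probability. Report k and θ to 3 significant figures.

k ≈ 4.16, θ ≈ 4.17

Gamma(k,θ) with k>1 has mode (k−1)θ, so θ = 13.2/(k−1).
Need P(X < 43) = 0.99 with θ tied to k this way. Start at k = 2, θ = 13.2: P(X<43) ≈ 0.836.
Too low — raise k to concentrate. Iterating converges to k ≈ 4.16.
Then θ = 13.2/(4.16−1) ≈ 4.17.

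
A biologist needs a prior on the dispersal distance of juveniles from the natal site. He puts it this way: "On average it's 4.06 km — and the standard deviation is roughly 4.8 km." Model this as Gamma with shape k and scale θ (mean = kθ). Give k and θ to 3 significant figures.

For Gamma(k, scale θ): mean = kθ, variance = kθ², so CV = 1/√k.
CV = SD/mean = 4.8/4.06 = 1.182, hence k = 1/CV² = 0.715.
Then θ = mean/k = 4.06/0.715 = 5.67.

k ≈ 0.715, θ ≈ 5.67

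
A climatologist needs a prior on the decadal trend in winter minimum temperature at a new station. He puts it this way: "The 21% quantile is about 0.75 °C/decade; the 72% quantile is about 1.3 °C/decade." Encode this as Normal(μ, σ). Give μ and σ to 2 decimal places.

μ = 1.07, σ = 0.40

For Normal(μ,σ), the p-quantile is μ + z_p·σ. Here z_{0.21} = -0.8064, z_{0.72} = 0.5828.
So 0.75 = μ − 0.8064σ and 1.3 = μ + 0.5828σ.
Subtracting: σ = (1.3 − 0.75)/(0.5828 − (-0.8064)) = 0.40.
Then μ = 0.75 − (-0.8064)·0.40 = 1.07.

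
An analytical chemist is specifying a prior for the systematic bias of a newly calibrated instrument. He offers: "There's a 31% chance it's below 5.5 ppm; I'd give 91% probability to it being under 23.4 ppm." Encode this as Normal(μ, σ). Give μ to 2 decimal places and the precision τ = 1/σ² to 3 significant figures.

μ = 10.33, τ = 0.0105

The p-quantile of Normal(μ,σ) is μ + z_p·σ, with z_{0.31} = -0.4959 and z_{0.91} = 1.341.
Eliminate σ: μ = (z₂·x₁ − z₁·x₂)/(z₂ − z₁) = (1.341·5.5 − (-0.4959)·23.4)/1.837 = 10.33.
Then σ = (x₂ − x₁)/(z₂ − z₁) = (23.4 − 5.5)/1.837 = 9.75.
Precision τ = 1/σ² = 1/9.746² = 0.0105.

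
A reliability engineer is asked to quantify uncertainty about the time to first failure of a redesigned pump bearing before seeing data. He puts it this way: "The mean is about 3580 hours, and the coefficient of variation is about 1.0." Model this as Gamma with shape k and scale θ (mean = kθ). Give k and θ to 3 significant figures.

k ≈ 1, θ ≈ 3580

For Gamma(k, scale θ): mean = kθ, variance = kθ², so CV = 1/√k.
CV = 1.0, hence k = 1/CV² = 1.
Then θ = mean/k = 3580/1 = 3580.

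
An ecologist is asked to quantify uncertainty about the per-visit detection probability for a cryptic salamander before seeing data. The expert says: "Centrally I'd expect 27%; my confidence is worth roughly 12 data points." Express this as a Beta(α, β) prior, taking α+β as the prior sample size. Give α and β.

Under the effective-sample-size interpretation, Beta(α, β) has prior mean α/(α+β) and prior sample size α+β.
So α+β = 12 and α/(α+β) = 0.27, giving α = 0.27·12 = 3.24 and β = 12 − 3.24 = 8.76.

α = 3.24, β = 8.76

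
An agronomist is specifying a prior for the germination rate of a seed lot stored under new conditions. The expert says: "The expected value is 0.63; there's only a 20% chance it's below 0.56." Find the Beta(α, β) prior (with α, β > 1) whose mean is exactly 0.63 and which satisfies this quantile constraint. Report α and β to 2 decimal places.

With mean 0.63 fixed, write α = 0.63s, β = 0.37s where s = α+β.
Need P(θ < 0.56) = 0.2 under Beta(0.63s, 0.37s). Normal approximation: (q−m)/√(m(1−m)/s) ≈ z_{0.2} = -0.842, so s ≈ 0.63·0.37·(-0.842)²/(0.56−0.63)² = 33.7.
At s = 33.7: P(θ<0.56) ≈ 0.198. Adjusting to match 0.2 gives s ≈ 33.04.
So α = 0.63·33.04 ≈ 20.81, β = 0.37·33.04 ≈ 12.22.

α ≈ 20.81, β ≈ 12.22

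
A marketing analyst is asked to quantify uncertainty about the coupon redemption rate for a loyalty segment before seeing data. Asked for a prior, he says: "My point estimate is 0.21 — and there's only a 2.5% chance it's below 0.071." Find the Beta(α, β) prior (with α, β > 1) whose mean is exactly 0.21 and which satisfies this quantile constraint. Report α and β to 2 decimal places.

α ≈ 4.60, β ≈ 17.29

With mean 0.21 fixed, write α = 0.21s, β = 0.79s where s = α+β.
Need P(θ < 0.071) = 0.025 under Beta(0.21s, 0.79s). Normal approximation: (q−m)/√(m(1−m)/s) ≈ z_{0.025} = -1.96, so s ≈ 0.21·0.79·(-1.96)²/(0.071−0.21)² = 33.0.
At s = 33.0: P(θ<0.071) ≈ 0.007. Adjusting to match 0.025 gives s ≈ 21.88.
So α = 0.21·21.88 ≈ 4.60, β = 0.79·21.88 ≈ 17.29.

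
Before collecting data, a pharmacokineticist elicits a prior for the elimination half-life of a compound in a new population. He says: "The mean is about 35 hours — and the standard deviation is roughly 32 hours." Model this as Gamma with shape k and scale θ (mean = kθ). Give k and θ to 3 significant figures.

k ≈ 1.2, θ ≈ 29.3

For Gamma(k, scale θ): mean = kθ, variance = kθ², so CV = 1/√k.
CV = SD/mean = 32/35 = 0.9143, hence k = 1/CV² = 1.2.
Then θ = mean/k = 35/1.2 = 29.3.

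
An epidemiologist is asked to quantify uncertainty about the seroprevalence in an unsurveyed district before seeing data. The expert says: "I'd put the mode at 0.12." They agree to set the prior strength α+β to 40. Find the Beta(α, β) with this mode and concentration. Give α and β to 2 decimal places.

For α,β > 1 the Beta mode is (α−1)/(α+β−2). With α+β = 40, the mode is (α−1)/38.
Set (α−1)/38 = 0.12 → α = 1 + 0.12·38 = 5.56.
β = 40 − α = 34.44.

α = 5.56, β = 34.44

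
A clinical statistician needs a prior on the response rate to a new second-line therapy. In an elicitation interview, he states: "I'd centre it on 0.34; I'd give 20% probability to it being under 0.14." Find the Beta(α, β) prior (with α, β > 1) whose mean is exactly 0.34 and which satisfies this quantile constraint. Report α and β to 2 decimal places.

With mean 0.34 fixed, write α = 0.34s, β = 0.66s where s = α+β.
Need P(θ < 0.14) = 0.2 under Beta(0.34s, 0.66s). Normal approximation: (q−m)/√(m(1−m)/s) ≈ z_{0.2} = -0.842, so s ≈ 0.34·0.66·(-0.842)²/(0.14−0.34)² = 4.0.
At s = 4.0: P(θ<0.14) ≈ 0.203. Adjusting to match 0.2 gives s ≈ 4.05.
So α = 0.34·4.05 ≈ 1.38, β = 0.66·4.05 ≈ 2.68.

α ≈ 1.38, β ≈ 2.68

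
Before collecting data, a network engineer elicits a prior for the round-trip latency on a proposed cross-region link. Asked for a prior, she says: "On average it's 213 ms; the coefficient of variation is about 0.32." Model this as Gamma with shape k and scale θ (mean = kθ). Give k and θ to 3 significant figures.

k ≈ 9.77, θ ≈ 21.8

For Gamma(k, scale θ): mean = kθ, variance = kθ², so CV = 1/√k.
CV = 0.32, hence k = 1/CV² = 9.77.
Then θ = mean/k = 213/9.77 = 21.8.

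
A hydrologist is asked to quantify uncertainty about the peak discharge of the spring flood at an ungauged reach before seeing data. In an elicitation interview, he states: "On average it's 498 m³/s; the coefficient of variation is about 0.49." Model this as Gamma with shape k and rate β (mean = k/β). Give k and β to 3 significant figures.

For Gamma(k, rate β): mean = k/β, variance = k/β², so CV = 1/√k.
CV = 0.49, hence k = 1/CV² = 4.16.
Then β = k/mean = 4.16/498 = 0.00836.

k ≈ 4.16, β ≈ 0.00836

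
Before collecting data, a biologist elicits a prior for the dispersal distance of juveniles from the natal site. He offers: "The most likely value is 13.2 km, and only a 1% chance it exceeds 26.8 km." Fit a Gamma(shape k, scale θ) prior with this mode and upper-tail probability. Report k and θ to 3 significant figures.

k ≈ 10.8, θ ≈ 1.35

Gamma(k,θ) with k>1 has mode (k−1)θ, so θ = 13.2/(k−1).
Need P(X < 26.8) = 0.99 with θ tied to k this way. Start at k = 2, θ = 13.2: P(X<26.8) ≈ 0.602.
Too low — raise k to concentrate. Iterating converges to k ≈ 10.8.
Then θ = 13.2/(10.8−1) ≈ 1.35.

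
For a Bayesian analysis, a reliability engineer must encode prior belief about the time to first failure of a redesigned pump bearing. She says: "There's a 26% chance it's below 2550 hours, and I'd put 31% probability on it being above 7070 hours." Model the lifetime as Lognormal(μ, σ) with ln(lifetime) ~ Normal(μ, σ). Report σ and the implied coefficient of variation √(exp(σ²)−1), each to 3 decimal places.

σ ≈ 0.895, CV ≈ 1.108

If T ~ Lognormal(μ,σ) then ln T ~ Normal(μ,σ), so the p-quantile of ln T is μ + z_p·σ.
ln(2550) = 7.844 and ln(7070) = 8.864; z_{0.26} = -0.6433, z_{0.69} = 0.4959.
σ = (8.864 − 7.844)/(0.4959 − (-0.6433)) = 0.895.
μ = 7.844 − (-0.6433)·0.895 = 8.420.
CV = √(exp(σ²)−1) = √(exp(0.8013)−1) = 1.108.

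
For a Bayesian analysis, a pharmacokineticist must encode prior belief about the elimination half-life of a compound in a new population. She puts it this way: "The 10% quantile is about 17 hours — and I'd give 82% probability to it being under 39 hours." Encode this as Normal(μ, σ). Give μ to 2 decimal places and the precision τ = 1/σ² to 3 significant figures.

The p-quantile of Normal(μ,σ) is μ + z_p·σ, with z_{0.1} = -1.282 and z_{0.82} = 0.9154.
Eliminate σ: μ = (z₂·x₁ − z₁·x₂)/(z₂ − z₁) = (0.9154·17 − (-1.282)·39)/2.197 = 29.83.
Then σ = (x₂ − x₁)/(z₂ − z₁) = (39 − 17)/2.197 = 10.01.
Precision τ = 1/σ² = 1/10.01² = 0.00997.

μ = 29.83, τ = 0.00997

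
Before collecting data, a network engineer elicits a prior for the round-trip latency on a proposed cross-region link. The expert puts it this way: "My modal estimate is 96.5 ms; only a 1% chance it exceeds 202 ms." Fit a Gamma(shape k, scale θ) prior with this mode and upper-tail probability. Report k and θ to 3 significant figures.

k ≈ 9.92, θ ≈ 10.8

Gamma(k,θ) with k>1 has mode (k−1)θ, so θ = 96.5/(k−1).
Need P(X < 202) = 0.99 with θ tied to k this way. Start at k = 2, θ = 96.5: P(X<202) ≈ 0.619.
Too low — raise k to concentrate. Iterating converges to k ≈ 9.92.
Then θ = 96.5/(9.92−1) ≈ 10.8.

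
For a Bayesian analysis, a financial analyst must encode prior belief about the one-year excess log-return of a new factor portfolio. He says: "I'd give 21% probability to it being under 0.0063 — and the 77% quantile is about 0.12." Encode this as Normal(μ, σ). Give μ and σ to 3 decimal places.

For Normal(μ,σ), the p-quantile is μ + z_p·σ. Here z_{0.21} = -0.8064, z_{0.77} = 0.7388.
So 0.0063 = μ − 0.8064σ and 0.12 = μ + 0.7388σ.
Subtracting: σ = (0.12 − 0.0063)/(0.7388 − (-0.8064)) = 0.074.
Then μ = 0.0063 − (-0.8064)·0.074 = 0.066.

μ = 0.066, σ = 0.074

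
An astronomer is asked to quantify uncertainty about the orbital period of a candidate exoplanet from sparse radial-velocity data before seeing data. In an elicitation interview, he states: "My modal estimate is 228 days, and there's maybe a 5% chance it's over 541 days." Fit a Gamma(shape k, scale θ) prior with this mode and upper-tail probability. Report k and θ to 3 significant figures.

Gamma(k,θ) with k>1 has mode (k−1)θ, so θ = 228/(k−1).
Need P(X < 541) = 0.95 with θ tied to k this way. Start at k = 2, θ = 228: P(X<541) ≈ 0.686.
Too low — raise k to concentrate. Iterating converges to k ≈ 4.66.
Then θ = 228/(4.66−1) ≈ 62.3.

k ≈ 4.66, θ ≈ 62.3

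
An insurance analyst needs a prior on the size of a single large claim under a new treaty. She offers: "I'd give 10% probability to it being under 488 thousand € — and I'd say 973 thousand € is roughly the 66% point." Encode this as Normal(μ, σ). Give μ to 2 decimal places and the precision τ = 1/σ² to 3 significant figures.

μ = 854.91, τ = 1.22e-05

For Normal(μ,σ), the p-quantile is μ + z_p·σ. Here z_{0.1} = -1.282, z_{0.66} = 0.4125.
So 488 = μ − 1.282σ and 973 = μ + 0.4125σ.
Subtracting: σ = (973 − 488)/(0.4125 − (-1.282)) = 286.30.
Then μ = 488 − (-1.282)·286.30 = 854.91.
Precision τ = 1/σ² = 1/286.3² = 1.22e-05.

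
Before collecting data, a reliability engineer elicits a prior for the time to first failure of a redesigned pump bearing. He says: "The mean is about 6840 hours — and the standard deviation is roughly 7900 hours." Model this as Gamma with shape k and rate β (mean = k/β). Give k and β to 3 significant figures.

For Gamma(k, rate β): mean = k/β, variance = k/β², so CV = 1/√k.
CV = SD/mean = 7900/6840 = 1.155, hence k = 1/CV² = 0.75.
Then β = k/mean = 0.75/6840 = 0.00011.

k ≈ 0.75, β ≈ 0.00011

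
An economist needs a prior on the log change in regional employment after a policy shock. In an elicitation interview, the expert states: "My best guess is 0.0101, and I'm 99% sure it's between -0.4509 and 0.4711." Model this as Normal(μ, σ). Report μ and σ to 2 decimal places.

μ = 0.01, σ = 0.18

A symmetric 99% interval runs μ ± z·σ with z = 2.576.
Half-width = 0.461, so σ = 0.461/2.576 = 0.18.
μ is the stated best guess, 0.01.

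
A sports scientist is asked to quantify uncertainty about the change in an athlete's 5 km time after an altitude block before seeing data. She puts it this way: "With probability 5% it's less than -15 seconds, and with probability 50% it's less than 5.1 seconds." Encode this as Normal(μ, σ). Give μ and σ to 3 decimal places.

μ = 5.100, σ = 12.220

For Normal(μ,σ), the p-quantile is μ + z_p·σ. Here z_{0.05} = -1.645, z_{0.5} = 0.
So -15 = μ − 1.645σ and 5.1 = μ + 0σ.
Subtracting: σ = (5.1 − -15)/(0 − (-1.645)) = 12.220.
Then μ = -15 − (-1.645)·12.220 = 5.100.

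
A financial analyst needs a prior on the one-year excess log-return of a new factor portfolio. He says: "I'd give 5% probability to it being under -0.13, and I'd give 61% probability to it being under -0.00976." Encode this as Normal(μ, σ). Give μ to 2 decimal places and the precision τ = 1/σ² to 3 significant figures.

μ = -0.03, τ = 256

For Normal(μ,σ), the p-quantile is μ + z_p·σ. Here z_{0.05} = -1.645, z_{0.61} = 0.2793.
So -0.13 = μ − 1.645σ and -0.00976 = μ + 0.2793σ.
Subtracting: σ = (-0.00976 − -0.13)/(0.2793 − (-1.645)) = 0.06.
Then μ = -0.13 − (-1.645)·0.06 = -0.03.
Precision τ = 1/σ² = 1/0.06249² = 256.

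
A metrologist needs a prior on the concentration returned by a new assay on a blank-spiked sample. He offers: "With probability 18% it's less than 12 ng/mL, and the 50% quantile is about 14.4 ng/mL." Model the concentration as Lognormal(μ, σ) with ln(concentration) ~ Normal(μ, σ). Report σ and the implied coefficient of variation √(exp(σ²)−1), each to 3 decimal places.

σ ≈ 0.199, CV ≈ 0.201

If T ~ Lognormal(μ,σ) then ln T ~ Normal(μ,σ), so the p-quantile of ln T is μ + z_p·σ.
ln(12) = 2.485 and ln(14.4) = 2.667; z_{0.18} = -0.9154, z_{0.5} = 0.
σ = (2.667 − 2.485)/(0 − (-0.9154)) = 0.199.
μ = 2.485 − (-0.9154)·0.199 = 2.667.
CV = √(exp(σ²)−1) = √(exp(0.0397)−1) = 0.201.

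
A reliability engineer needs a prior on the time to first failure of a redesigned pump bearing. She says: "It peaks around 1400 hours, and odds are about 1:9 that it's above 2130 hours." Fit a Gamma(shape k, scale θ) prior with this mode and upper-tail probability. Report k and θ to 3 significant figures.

Gamma(k,θ) with k>1 has mode (k−1)θ, so θ = 1400/(k−1).
Need P(X < 2130) = 0.9 with θ tied to k this way. Start at k = 2, θ = 1400: P(X<2130) ≈ 0.449.
Too low — raise k to concentrate. Iterating converges to k ≈ 11.6.
Then θ = 1400/(11.6−1) ≈ 132.

k ≈ 11.6, θ ≈ 132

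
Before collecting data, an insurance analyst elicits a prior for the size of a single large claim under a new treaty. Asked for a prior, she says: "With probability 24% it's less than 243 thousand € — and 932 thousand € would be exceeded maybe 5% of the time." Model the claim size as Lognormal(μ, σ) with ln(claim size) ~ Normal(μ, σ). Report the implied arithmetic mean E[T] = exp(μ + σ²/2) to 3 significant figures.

If T ~ Lognormal(μ,σ) then ln T ~ Normal(μ,σ), so the p-quantile of ln T is μ + z_p·σ.
ln(243) = 5.493 and ln(932) = 6.837; z_{0.24} = -0.7063, z_{0.95} = 1.645.
σ = (6.837 − 5.493)/(1.645 − (-0.7063)) = 0.572.
μ = 5.493 − (-0.7063)·0.572 = 5.897.
E[T] = exp(μ + σ²/2) = exp(5.897 + 0.1634) = 429 thousand €.

E[T] ≈ 429 thousand €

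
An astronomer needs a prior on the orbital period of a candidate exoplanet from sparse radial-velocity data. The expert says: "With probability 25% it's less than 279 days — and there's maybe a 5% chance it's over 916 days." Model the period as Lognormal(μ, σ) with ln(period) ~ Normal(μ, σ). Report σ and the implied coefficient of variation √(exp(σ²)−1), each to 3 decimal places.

If T ~ Lognormal(μ,σ) then ln T ~ Normal(μ,σ), so the p-quantile of ln T is μ + z_p·σ.
ln(279) = 5.631 and ln(916) = 6.82; z_{0.25} = -0.6745, z_{0.95} = 1.645.
σ = (6.82 − 5.631)/(1.645 − (-0.6745)) = 0.513.
μ = 5.631 − (-0.6745)·0.513 = 5.977.
CV = √(exp(σ²)−1) = √(exp(0.2627)−1) = 0.548.

σ ≈ 0.513, CV ≈ 0.548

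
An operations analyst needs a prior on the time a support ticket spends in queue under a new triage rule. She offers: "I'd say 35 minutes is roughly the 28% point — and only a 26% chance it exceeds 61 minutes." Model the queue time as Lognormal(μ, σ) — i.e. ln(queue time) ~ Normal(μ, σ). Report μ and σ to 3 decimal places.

If T ~ Lognormal(μ,σ) then ln T ~ Normal(μ,σ), so the p-quantile of ln T is μ + z_p·σ.
ln(35) = 3.555 and ln(61) = 4.111; z_{0.28} = -0.5828, z_{0.74} = 0.6433.
σ = (4.111 − 3.555)/(0.6433 − (-0.5828)) = 0.453.
μ = 3.555 − (-0.5828)·0.453 = 3.819.

μ ≈ 3.819, σ ≈ 0.453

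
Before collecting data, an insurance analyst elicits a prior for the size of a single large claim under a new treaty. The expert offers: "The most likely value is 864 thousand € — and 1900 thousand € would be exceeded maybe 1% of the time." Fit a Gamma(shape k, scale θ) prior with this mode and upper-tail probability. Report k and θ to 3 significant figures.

Gamma(k,θ) with k>1 has mode (k−1)θ, so θ = 864/(k−1).
Need P(X < 1900) = 0.99 with θ tied to k this way. Start at k = 2, θ = 864: P(X<1900) ≈ 0.645.
Too low — raise k to concentrate. Iterating converges to k ≈ 8.76.
Then θ = 864/(8.76−1) ≈ 111.

k ≈ 8.76, θ ≈ 111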